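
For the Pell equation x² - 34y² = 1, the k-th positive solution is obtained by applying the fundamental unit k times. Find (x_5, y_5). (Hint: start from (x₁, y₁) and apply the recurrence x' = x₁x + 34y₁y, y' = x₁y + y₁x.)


Step 1: Find the fundamental solution (x₁, y₁) of x² - 34y² = 1.
  Expand √34 as a continued fraction. a₀ = ⌊√34⌋ = 5; iterate m_{k+1} = d_k·a_k − m_k, d_{k+1} = (34 − m_{k+1}²)/d_k, a_{k+1} = ⌊(a₀ + m_{k+1})/d_{k+1}⌋ (starting m₀ = 0, d₀ = 1), with convergents p_k = a_k·p_{k-1} + p_{k-2}, q_k = a_k·q_{k-1} + q_{k-2} (p₋₁ = 1, q₋₁ = 0):
  k = 0: a₀ = 5; p₀/q₀ = 5/1; p₀² − 34·q₀² = 25 − 34 = -9.
  k = 1: m = 5, d = 9, a = ⌊(5 + 5)/9⌋ = 1; p/q = (1·5 + 1)/(1·1 + 0) = 6/1; p² − 34·q² = 36 − 34 = 2.
  k = 2: m = 4, d = 2, a = ⌊(5 + 4)/2⌋ = 4; p/q = (4·6 + 5)/(4·1 + 1) = 29/5; p² − 34·q² = 841 − 850 = -9.
  k = 3: m = 4, d = 9, a = ⌊(5 + 4)/9⌋ = 1; p/q = (1·29 + 6)/(1·5 + 1) = 35/6; p² − 34·q² = 1225 − 1224 = 1.
  The first convergent with p² − 34·q² = 1 gives the fundamental solution (x₁, y₁) = (35, 6).
Step 2: Apply the recurrence (x_{n+1}, y_{n+1}) = (x₁x_n + 34y₁y_n, x₁y_n + y₁x_n) repeatedly.
  From (x_1, y_1) = (35, 6): x_2 = 35·35 + 34·6·6 = 2449; y_2 = 35·6 + 6·35 = 420.
  From (x_2, y_2) = (2449, 420): x_3 = 35·2449 + 34·6·420 = 171395; y_3 = 35·420 + 6·2449 = 29394.
  From (x_3, y_3) = (171395, 29394): x_4 = 35·171395 + 34·6·29394 = 11995201; y_4 = 35·29394 + 6·171395 = 2057160.
  From (x_4, y_4) = (11995201, 2057160): x_5 = 35·11995201 + 34·6·2057160 = 839492675; y_5 = 35·2057160 + 6·11995201 = 143971806.
Step 3: Verify x_5² - 34·y_5² = 704747951378655625 - 704747951378655624 = 1 (should be 1). ✓

(x_1, y_1) = (35, 6); (x_5, y_5) = (839492675, 143971806).


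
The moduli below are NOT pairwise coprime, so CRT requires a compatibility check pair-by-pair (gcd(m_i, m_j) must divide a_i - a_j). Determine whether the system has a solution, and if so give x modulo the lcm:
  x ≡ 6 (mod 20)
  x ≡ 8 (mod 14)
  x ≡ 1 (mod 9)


Moduli 20, 14, 9 are not pairwise coprime, so CRT works modulo lcm(m_i) when all pairwise compatibility conditions hold.
Pairwise compatibility: gcd(m_i, m_j) must divide a_i - a_j for every pair.
Merge one congruence at a time:
  Start: x ≡ 6 (mod 20).
  Combine with x ≡ 8 (mod 14): gcd(20, 14) = 2; 8 - 6 = 2, which IS divisible by 2, so compatible.
    Write x = 6 + 20·t and substitute into x ≡ 8 (mod 14): 20·t ≡ 8 − 6 = 2 (mod 14).
    Divide the congruence (and modulus) by g = 2: 10·t ≡ 1 (mod 7).
    Reduce coefficients mod 7: 3·t ≡ 1 (mod 7).
    The inverse of 3 mod 7 is 5 (since 3·5 = 15 = 2·7 + 1), so t ≡ 5·1 = 5 ≡ 5 (mod 7).
    Then x = 6 + 20·5 = 106, valid modulo lcm(20, 14) = 140: x ≡ 106 (mod 140).
  Combine with x ≡ 1 (mod 9): gcd(140, 9) = 1; 1 - 106 = -105, which IS divisible by 1, so compatible.
    Write x = 106 + 140·t and substitute into x ≡ 1 (mod 9): 140·t ≡ 1 − 106 = -105 (mod 9).
    Reduce coefficients mod 9: 5·t ≡ 3 (mod 9).
    The inverse of 5 mod 9 is 2 (since 5·2 = 10 = 1·9 + 1), so t ≡ 2·3 = 6 ≡ 6 (mod 9).
    Then x = 106 + 140·6 = 946, valid modulo lcm(140, 9) = 1260: x ≡ 946 (mod 1260).
Verify: 946 mod 20 = 6, 946 mod 14 = 8, 946 mod 9 = 1.

x ≡ 946 (mod 1260).


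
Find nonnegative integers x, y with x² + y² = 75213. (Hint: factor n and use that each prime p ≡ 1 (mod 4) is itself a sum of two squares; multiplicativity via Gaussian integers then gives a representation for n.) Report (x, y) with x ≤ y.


Step 1: Factor n = 75213 = 3^2 · 61 · 137.
Step 2: Check the mod-4 condition on each prime factor: 3 ≡ 3 (mod 4), exponent 2 (must be even); 61 ≡ 1 (mod 4), exponent 1; 137 ≡ 1 (mod 4), exponent 1.
All primes ≡ 3 (mod 4) appear to even exponent (or don't appear), so by the two-squares theorem n IS expressible as a sum of two squares.
Step 3: Build a representation. Group n = k² · m with k = 3 and m = 61 · 137 = 8357 (a product of primes ≡ 1 (mod 4)); a representation of m scales to one of n via (k·x)² + (k·y)² = k²(x² + y²). Each prime p ≡ 1 (mod 4) is itself a sum of two squares; find a² by testing p − a² for a perfect square:
  61: 61 − 1² = 60, 61 − 2² = 57, 61 − 3² = 52, 61 − 4² = 45, 61 − 5² = 36 = 6² ⇒ 61 = 5² + 6².
  137: 137 − 1² = 136, 137 − 2² = 133, 137 − 3² = 128, 137 − 4² = 121 = 11² ⇒ 137 = 4² + 11².
  Combine using the Brahmagupta–Fibonacci identity (a² + b²)(c² + d²) = (ac − bd)² + (ad + bc)² = (ac + bd)² + (ad − bc)²:
  61 · 137 = 8357: from (5² + 6²)(4² + 11²), take (5·4 − 6·11, 5·11 + 6·4) = (20 − 66, 55 + 24) = (-46, 79); dropping signs (only squares matter) gives (46, 79); check 46² + 79² = 2116 + 6241 = 8357 ✓.
  Scale by k = 3: (3·46, 3·79) = (138, 237).
Step 4: Order so x ≤ y and verify: 138² + 237² = 19044 + 56169 = 75213 = n. ✓

n = 75213 = 138² + 237² (one valid representation with x ≤ y).


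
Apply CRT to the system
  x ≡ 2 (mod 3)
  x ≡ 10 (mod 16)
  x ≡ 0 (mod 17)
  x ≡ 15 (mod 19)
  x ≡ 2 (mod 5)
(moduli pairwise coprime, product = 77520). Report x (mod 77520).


Product of moduli M = 3 · 16 · 17 · 19 · 5 = 77520.
Merge one congruence at a time:
  Start: x ≡ 2 (mod 3).
  Combine with x ≡ 10 (mod 16); new modulus lcm = 48.
    Write x = 2 + 3·t and substitute into x ≡ 10 (mod 16): 3·t ≡ 10 − 2 = 8 (mod 16).
    The inverse of 3 mod 16 is 11 (since 3·11 = 33 = 2·16 + 1), so t ≡ 11·8 = 88 ≡ 8 (mod 16).
    Then x = 2 + 3·8 = 26, valid modulo lcm(3, 16) = 48: x ≡ 26 (mod 48).
  Combine with x ≡ 0 (mod 17); new modulus lcm = 816.
    Write x = 26 + 48·t and substitute into x ≡ 0 (mod 17): 48·t ≡ 0 − 26 = -26 (mod 17).
    Reduce coefficients mod 17: 14·t ≡ 8 (mod 17).
    The inverse of 14 mod 17 is 11 (since 14·11 = 154 = 9·17 + 1), so t ≡ 11·8 = 88 ≡ 3 (mod 17).
    Then x = 26 + 48·3 = 170, valid modulo lcm(48, 17) = 816: x ≡ 170 (mod 816).
  Combine with x ≡ 15 (mod 19); new modulus lcm = 15504.
    Write x = 170 + 816·t and substitute into x ≡ 15 (mod 19): 816·t ≡ 15 − 170 = -155 (mod 19).
    Reduce coefficients mod 19: 18·t ≡ 16 (mod 19).
    The inverse of 18 mod 19 is 18 (since 18·18 = 324 = 17·19 + 1), so t ≡ 18·16 = 288 ≡ 3 (mod 19).
    Then x = 170 + 816·3 = 2618, valid modulo lcm(816, 19) = 15504: x ≡ 2618 (mod 15504).
  Combine with x ≡ 2 (mod 5); new modulus lcm = 77520.
    Write x = 2618 + 15504·t and substitute into x ≡ 2 (mod 5): 15504·t ≡ 2 − 2618 = -2616 (mod 5).
    Reduce coefficients mod 5: 4·t ≡ 4 (mod 5).
    The inverse of 4 mod 5 is 4 (since 4·4 = 16 = 3·5 + 1), so t ≡ 4·4 = 16 ≡ 1 (mod 5).
    Then x = 2618 + 15504·1 = 18122, valid modulo lcm(15504, 5) = 77520: x ≡ 18122 (mod 77520).
Verify against each original: 18122 mod 3 = 2, 18122 mod 16 = 10, 18122 mod 17 = 0, 18122 mod 19 = 15, 18122 mod 5 = 2.

x ≡ 18122 (mod 77520).


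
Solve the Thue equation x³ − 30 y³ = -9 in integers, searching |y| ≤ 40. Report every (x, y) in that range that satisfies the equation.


The equation is x³ - 30y³ = -9. For fixed y, x³ = 30·y³ − 9, so a solution requires the RHS to be a perfect cube.
Strategy: iterate y from -40 to 40, compute RHS = 30·y³ − 9, and check whether it is a (positive or negative) perfect cube.
Check small values of y:
  y = 0: RHS = -9 is not a perfect cube.
  y = 1: RHS = 21 is not a perfect cube.
  y = -1: RHS = -39 is not a perfect cube.
  y = 2: RHS = 231 is not a perfect cube.
  y = -2: RHS = -249 is not a perfect cube.
  y = 3: RHS = 801 is not a perfect cube.
  y = -3: RHS = -819 is not a perfect cube.
Continuing the search up to |y| = 40 finds no solutions either.
No (x, y) in the scanned range satisfies the equation.

No integer solutions with |y| ≤ 40.


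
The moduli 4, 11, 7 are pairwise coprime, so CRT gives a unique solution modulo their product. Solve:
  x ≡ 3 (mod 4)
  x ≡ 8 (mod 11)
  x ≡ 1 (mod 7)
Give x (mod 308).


Moduli 4, 11, 7 are pairwise coprime; by CRT there is a unique solution modulo M = 4 · 11 · 7 = 308.
Solve pairwise, accumulating the modulus:
  Start with x ≡ 3 (mod 4).
  Combine with x ≡ 8 (mod 11): since gcd(4, 11) = 1, we get a unique residue mod 44.
    Write x = 3 + 4·t and substitute into x ≡ 8 (mod 11): 4·t ≡ 8 − 3 = 5 (mod 11).
    The inverse of 4 mod 11 is 3 (since 4·3 = 12 = 1·11 + 1), so t ≡ 3·5 = 15 ≡ 4 (mod 11).
    Then x = 3 + 4·4 = 19, valid modulo lcm(4, 11) = 44: x ≡ 19 (mod 44).
  Combine with x ≡ 1 (mod 7): since gcd(44, 7) = 1, we get a unique residue mod 308.
    Write x = 19 + 44·t and substitute into x ≡ 1 (mod 7): 44·t ≡ 1 − 19 = -18 (mod 7).
    Reduce coefficients mod 7: 2·t ≡ 3 (mod 7).
    The inverse of 2 mod 7 is 4 (since 2·4 = 8 = 1·7 + 1), so t ≡ 4·3 = 12 ≡ 5 (mod 7).
    Then x = 19 + 44·5 = 239, valid modulo lcm(44, 7) = 308: x ≡ 239 (mod 308).
Verify: 239 mod 4 = 3 ✓, 239 mod 11 = 8 ✓, 239 mod 7 = 1 ✓.

x ≡ 239 (mod 308).


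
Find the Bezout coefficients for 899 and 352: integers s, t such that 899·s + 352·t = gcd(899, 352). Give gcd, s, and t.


Euclidean algorithm on (899, 352) — divide until remainder is 0:
  899 = 2 · 352 + 195
  352 = 1 · 195 + 157
  195 = 1 · 157 + 38
  157 = 4 · 38 + 5
  38 = 7 · 5 + 3
  5 = 1 · 3 + 2
  3 = 1 · 2 + 1
  2 = 2 · 1 + 0
gcd(899, 352) = 1.
Track Bezout coefficients alongside the remainders: start with r₀ = 899 = a·1 + b·0 (s = 1, t = 0) and r₁ = 352 = a·0 + b·1 (s = 0, t = 1); each new remainder r_{k+1} = r_{k-1} − q_k·r_k inherits s_{k+1} = s_{k-1} − q_k·s_k, t_{k+1} = t_{k-1} − q_k·t_k, so r_k = a·s_k + b·t_k at every step:
  q = 2: r = 195, s = 1 − 2·0 = 1, t = 0 − 2·1 = -2  (check: 899·1 + 352·(-2) = 195)
  q = 1: r = 157, s = 0 − 1·1 = -1, t = 1 − 1·(-2) = 3  (check: 899·(-1) + 352·3 = 157)
  q = 1: r = 38, s = 1 − 1·(-1) = 2, t = -2 − 1·3 = -5  (check: 899·2 + 352·(-5) = 38)
  q = 4: r = 5, s = -1 − 4·2 = -9, t = 3 − 4·(-5) = 23  (check: 899·(-9) + 352·23 = 5)
  q = 7: r = 3, s = 2 − 7·(-9) = 65, t = -5 − 7·23 = -166  (check: 899·65 + 352·(-166) = 3)
  q = 1: r = 2, s = -9 − 1·65 = -74, t = 23 − 1·(-166) = 189  (check: 899·(-74) + 352·189 = 2)
  q = 1: r = 1, s = 65 − 1·(-74) = 139, t = -166 − 1·189 = -355  (check: 899·139 + 352·(-355) = 1)
The row with r = 1 (the gcd) gives the Bezout coefficients s = 139, t = -355.
Result: 899 · (139) + 352 · (-355) = 1.

gcd(899, 352) = 1; s = 139, t = -355 (check: 899·139 + 352·(-355) = 1).


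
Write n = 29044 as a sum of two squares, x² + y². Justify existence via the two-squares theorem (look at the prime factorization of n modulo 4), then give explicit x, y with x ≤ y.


Step 1: Factor n = 29044 = 2^2 · 53 · 137.
Step 2: Check the mod-4 condition on each prime factor: 2 = 2 (special); 53 ≡ 1 (mod 4), exponent 1; 137 ≡ 1 (mod 4), exponent 1.
All primes ≡ 3 (mod 4) appear to even exponent (or don't appear), so by the two-squares theorem n IS expressible as a sum of two squares.
Step 3: Build a representation. Group n = k² · m with k = 2 and m = 53 · 137 = 7261 (a product of primes ≡ 1 (mod 4)); a representation of m scales to one of n via (k·x)² + (k·y)² = k²(x² + y²). Each prime p ≡ 1 (mod 4) is itself a sum of two squares; find a² by testing p − a² for a perfect square:
  53: 53 − 1² = 52, 53 − 2² = 49 = 7² ⇒ 53 = 2² + 7².
  137: 137 − 1² = 136, 137 − 2² = 133, 137 − 3² = 128, 137 − 4² = 121 = 11² ⇒ 137 = 4² + 11².
  Combine using the Brahmagupta–Fibonacci identity (a² + b²)(c² + d²) = (ac − bd)² + (ad + bc)² = (ac + bd)² + (ad − bc)²:
  53 · 137 = 7261: from (2² + 7²)(4² + 11²), take (2·4 − 7·11, 2·11 + 7·4) = (8 − 77, 22 + 28) = (-69, 50); dropping signs (only squares matter) gives (69, 50); check 69² + 50² = 4761 + 2500 = 7261 ✓.
  Scale by k = 2: (2·69, 2·50) = (138, 100).
Step 4: Order so x ≤ y and verify: 100² + 138² = 10000 + 19044 = 29044 = n. ✓

n = 29044 = 100² + 138² (one valid representation with x ≤ y).


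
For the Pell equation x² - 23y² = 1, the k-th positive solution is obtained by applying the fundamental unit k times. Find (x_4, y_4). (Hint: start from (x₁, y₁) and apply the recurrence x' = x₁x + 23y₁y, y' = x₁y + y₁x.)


Step 1: Find the fundamental solution (x₁, y₁) of x² - 23y² = 1.
  Expand √23 as a continued fraction. a₀ = ⌊√23⌋ = 4; iterate m_{k+1} = d_k·a_k − m_k, d_{k+1} = (23 − m_{k+1}²)/d_k, a_{k+1} = ⌊(a₀ + m_{k+1})/d_{k+1}⌋ (starting m₀ = 0, d₀ = 1), with convergents p_k = a_k·p_{k-1} + p_{k-2}, q_k = a_k·q_{k-1} + q_{k-2} (p₋₁ = 1, q₋₁ = 0):
  k = 0: a₀ = 4; p₀/q₀ = 4/1; p₀² − 23·q₀² = 16 − 23 = -7.
  k = 1: m = 4, d = 7, a = ⌊(4 + 4)/7⌋ = 1; p/q = (1·4 + 1)/(1·1 + 0) = 5/1; p² − 23·q² = 25 − 23 = 2.
  k = 2: m = 3, d = 2, a = ⌊(4 + 3)/2⌋ = 3; p/q = (3·5 + 4)/(3·1 + 1) = 19/4; p² − 23·q² = 361 − 368 = -7.
  k = 3: m = 3, d = 7, a = ⌊(4 + 3)/7⌋ = 1; p/q = (1·19 + 5)/(1·4 + 1) = 24/5; p² − 23·q² = 576 − 575 = 1.
  The first convergent with p² − 23·q² = 1 gives the fundamental solution (x₁, y₁) = (24, 5).
Step 2: Apply the recurrence (x_{n+1}, y_{n+1}) = (x₁x_n + 23y₁y_n, x₁y_n + y₁x_n) repeatedly.
  From (x_1, y_1) = (24, 5): x_2 = 24·24 + 23·5·5 = 1151; y_2 = 24·5 + 5·24 = 240.
  From (x_2, y_2) = (1151, 240): x_3 = 24·1151 + 23·5·240 = 55224; y_3 = 24·240 + 5·1151 = 11515.
  From (x_3, y_3) = (55224, 11515): x_4 = 24·55224 + 23·5·11515 = 2649601; y_4 = 24·11515 + 5·55224 = 552480.
Step 3: Verify x_4² - 23·y_4² = 7020385459201 - 7020385459200 = 1 (should be 1). ✓

(x_1, y_1) = (24, 5); (x_4, y_4) = (2649601, 552480).


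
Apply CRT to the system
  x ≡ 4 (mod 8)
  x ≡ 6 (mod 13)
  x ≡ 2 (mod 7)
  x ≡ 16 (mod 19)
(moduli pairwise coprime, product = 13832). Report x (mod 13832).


Product of moduli M = 8 · 13 · 7 · 19 = 13832.
Merge one congruence at a time:
  Start: x ≡ 4 (mod 8).
  Combine with x ≡ 6 (mod 13); new modulus lcm = 104.
    Write x = 4 + 8·t and substitute into x ≡ 6 (mod 13): 8·t ≡ 6 − 4 = 2 (mod 13).
    The inverse of 8 mod 13 is 5 (since 8·5 = 40 = 3·13 + 1), so t ≡ 5·2 = 10 ≡ 10 (mod 13).
    Then x = 4 + 8·10 = 84, valid modulo lcm(8, 13) = 104: x ≡ 84 (mod 104).
  Combine with x ≡ 2 (mod 7); new modulus lcm = 728.
    Write x = 84 + 104·t and substitute into x ≡ 2 (mod 7): 104·t ≡ 2 − 84 = -82 (mod 7).
    Reduce coefficients mod 7: 6·t ≡ 2 (mod 7).
    The inverse of 6 mod 7 is 6 (since 6·6 = 36 = 5·7 + 1), so t ≡ 6·2 = 12 ≡ 5 (mod 7).
    Then x = 84 + 104·5 = 604, valid modulo lcm(104, 7) = 728: x ≡ 604 (mod 728).
  Combine with x ≡ 16 (mod 19); new modulus lcm = 13832.
    Write x = 604 + 728·t and substitute into x ≡ 16 (mod 19): 728·t ≡ 16 − 604 = -588 (mod 19).
    Reduce coefficients mod 19: 6·t ≡ 1 (mod 19).
    The inverse of 6 mod 19 is 16 (since 6·16 = 96 = 5·19 + 1), so t ≡ 16·1 = 16 ≡ 16 (mod 19).
    Then x = 604 + 728·16 = 12252, valid modulo lcm(728, 19) = 13832: x ≡ 12252 (mod 13832).
Verify against each original: 12252 mod 8 = 4, 12252 mod 13 = 6, 12252 mod 7 = 2, 12252 mod 19 = 16.

x ≡ 12252 (mod 13832).


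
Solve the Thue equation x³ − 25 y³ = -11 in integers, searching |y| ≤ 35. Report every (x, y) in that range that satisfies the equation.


The equation is x³ - 25y³ = -11. For fixed y, x³ = 25·y³ − 11, so a solution requires the RHS to be a perfect cube.
Strategy: iterate y from -35 to 35, compute RHS = 25·y³ − 11, and check whether it is a (positive or negative) perfect cube.
Check small values of y:
  y = 0: RHS = -11 is not a perfect cube.
  y = 1: RHS = 14 is not a perfect cube.
  y = -1: RHS = -36 is not a perfect cube.
  y = 2: RHS = 189 is not a perfect cube.
  y = -2: RHS = -211 is not a perfect cube.
  y = 3: RHS = 664 is not a perfect cube.
  y = -3: RHS = -686 is not a perfect cube.
Continuing the search up to |y| = 35 finds no solutions either.
No (x, y) in the scanned range satisfies the equation.

No integer solutions with |y| ≤ 35.


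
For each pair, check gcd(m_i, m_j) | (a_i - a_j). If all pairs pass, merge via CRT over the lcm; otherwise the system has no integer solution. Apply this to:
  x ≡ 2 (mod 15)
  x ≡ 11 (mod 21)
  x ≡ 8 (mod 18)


Moduli 15, 21, 18 are not pairwise coprime, so CRT works modulo lcm(m_i) when all pairwise compatibility conditions hold.
Pairwise compatibility: gcd(m_i, m_j) must divide a_i - a_j for every pair.
Merge one congruence at a time:
  Start: x ≡ 2 (mod 15).
  Combine with x ≡ 11 (mod 21): gcd(15, 21) = 3; 11 - 2 = 9, which IS divisible by 3, so compatible.
    Write x = 2 + 15·t and substitute into x ≡ 11 (mod 21): 15·t ≡ 11 − 2 = 9 (mod 21).
    Divide the congruence (and modulus) by g = 3: 5·t ≡ 3 (mod 7).
    The inverse of 5 mod 7 is 3 (since 5·3 = 15 = 2·7 + 1), so t ≡ 3·3 = 9 ≡ 2 (mod 7).
    Then x = 2 + 15·2 = 32, valid modulo lcm(15, 21) = 105: x ≡ 32 (mod 105).
  Combine with x ≡ 8 (mod 18): gcd(105, 18) = 3; 8 - 32 = -24, which IS divisible by 3, so compatible.
    Write x = 32 + 105·t and substitute into x ≡ 8 (mod 18): 105·t ≡ 8 − 32 = -24 (mod 18).
    Divide the congruence (and modulus) by g = 3: 35·t ≡ -8 (mod 6).
    Reduce coefficients mod 6: 5·t ≡ 4 (mod 6).
    The inverse of 5 mod 6 is 5 (since 5·5 = 25 = 4·6 + 1), so t ≡ 5·4 = 20 ≡ 2 (mod 6).
    Then x = 32 + 105·2 = 242, valid modulo lcm(105, 18) = 630: x ≡ 242 (mod 630).
Verify: 242 mod 15 = 2, 242 mod 21 = 11, 242 mod 18 = 8.

x ≡ 242 (mod 630).


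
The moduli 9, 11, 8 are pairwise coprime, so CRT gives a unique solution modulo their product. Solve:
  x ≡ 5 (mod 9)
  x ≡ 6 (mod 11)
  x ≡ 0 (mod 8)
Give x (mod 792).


Moduli 9, 11, 8 are pairwise coprime; by CRT there is a unique solution modulo M = 9 · 11 · 8 = 792.
Solve pairwise, accumulating the modulus:
  Start with x ≡ 5 (mod 9).
  Combine with x ≡ 6 (mod 11): since gcd(9, 11) = 1, we get a unique residue mod 99.
    Write x = 5 + 9·t and substitute into x ≡ 6 (mod 11): 9·t ≡ 6 − 5 = 1 (mod 11).
    The inverse of 9 mod 11 is 5 (since 9·5 = 45 = 4·11 + 1), so t ≡ 5·1 = 5 ≡ 5 (mod 11).
    Then x = 5 + 9·5 = 50, valid modulo lcm(9, 11) = 99: x ≡ 50 (mod 99).
  Combine with x ≡ 0 (mod 8): since gcd(99, 8) = 1, we get a unique residue mod 792.
    Write x = 50 + 99·t and substitute into x ≡ 0 (mod 8): 99·t ≡ 0 − 50 = -50 (mod 8).
    Reduce coefficients mod 8: 3·t ≡ 6 (mod 8).
    The inverse of 3 mod 8 is 3 (since 3·3 = 9 = 1·8 + 1), so t ≡ 3·6 = 18 ≡ 2 (mod 8).
    Then x = 50 + 99·2 = 248, valid modulo lcm(99, 8) = 792: x ≡ 248 (mod 792).
Verify: 248 mod 9 = 5 ✓, 248 mod 11 = 6 ✓, 248 mod 8 = 0 ✓.

x ≡ 248 (mod 792).


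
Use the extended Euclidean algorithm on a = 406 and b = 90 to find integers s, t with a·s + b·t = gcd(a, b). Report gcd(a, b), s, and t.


Euclidean algorithm on (406, 90) — divide until remainder is 0:
  406 = 4 · 90 + 46
  90 = 1 · 46 + 44
  46 = 1 · 44 + 2
  44 = 22 · 2 + 0
gcd(406, 90) = 2.
Track Bezout coefficients alongside the remainders: start with r₀ = 406 = a·1 + b·0 (s = 1, t = 0) and r₁ = 90 = a·0 + b·1 (s = 0, t = 1); each new remainder r_{k+1} = r_{k-1} − q_k·r_k inherits s_{k+1} = s_{k-1} − q_k·s_k, t_{k+1} = t_{k-1} − q_k·t_k, so r_k = a·s_k + b·t_k at every step:
  q = 4: r = 46, s = 1 − 4·0 = 1, t = 0 − 4·1 = -4  (check: 406·1 + 90·(-4) = 46)
  q = 1: r = 44, s = 0 − 1·1 = -1, t = 1 − 1·(-4) = 5  (check: 406·(-1) + 90·5 = 44)
  q = 1: r = 2, s = 1 − 1·(-1) = 2, t = -4 − 1·5 = -9  (check: 406·2 + 90·(-9) = 2)
The row with r = 2 (the gcd) gives the Bezout coefficients s = 2, t = -9.
Result: 406 · (2) + 90 · (-9) = 2.

gcd(406, 90) = 2; s = 2, t = -9 (check: 406·2 + 90·(-9) = 2).


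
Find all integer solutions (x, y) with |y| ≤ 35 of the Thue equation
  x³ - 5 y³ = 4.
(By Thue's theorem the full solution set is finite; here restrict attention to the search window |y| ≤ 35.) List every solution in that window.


The equation is x³ - 5y³ = 4. For fixed y, x³ = 5·y³ + 4, so a solution requires the RHS to be a perfect cube.
Strategy: iterate y from -35 to 35, compute RHS = 5·y³ + 4, and check whether it is a (positive or negative) perfect cube.
Check small values of y:
  y = 0: RHS = 4 is not a perfect cube.
  y = 1: RHS = 9 is not a perfect cube.
  y = -1: RHS = -1 = (-1)³ ⇒ x = -1 works.
  y = 2: RHS = 44 is not a perfect cube.
  y = -2: RHS = -36 is not a perfect cube.
  y = 3: RHS = 139 is not a perfect cube.
  y = -3: RHS = -131 is not a perfect cube.
Continuing the search up to |y| = 35 finds no further solutions beyond those listed.
Collected solutions: (-1, -1).

Solutions (with |y| ≤ 35): (-1, -1).


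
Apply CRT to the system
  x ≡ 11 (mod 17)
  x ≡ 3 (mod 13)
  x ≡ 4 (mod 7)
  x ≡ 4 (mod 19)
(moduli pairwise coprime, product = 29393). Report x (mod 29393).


Product of moduli M = 17 · 13 · 7 · 19 = 29393.
Merge one congruence at a time:
  Start: x ≡ 11 (mod 17).
  Combine with x ≡ 3 (mod 13); new modulus lcm = 221.
    Write x = 11 + 17·t and substitute into x ≡ 3 (mod 13): 17·t ≡ 3 − 11 = -8 (mod 13).
    Reduce coefficients mod 13: 4·t ≡ 5 (mod 13).
    The inverse of 4 mod 13 is 10 (since 4·10 = 40 = 3·13 + 1), so t ≡ 10·5 = 50 ≡ 11 (mod 13).
    Then x = 11 + 17·11 = 198, valid modulo lcm(17, 13) = 221: x ≡ 198 (mod 221).
  Combine with x ≡ 4 (mod 7); new modulus lcm = 1547.
    Write x = 198 + 221·t and substitute into x ≡ 4 (mod 7): 221·t ≡ 4 − 198 = -194 (mod 7).
    Reduce coefficients mod 7: 4·t ≡ 2 (mod 7).
    The inverse of 4 mod 7 is 2 (since 4·2 = 8 = 1·7 + 1), so t ≡ 2·2 = 4 ≡ 4 (mod 7).
    Then x = 198 + 221·4 = 1082, valid modulo lcm(221, 7) = 1547: x ≡ 1082 (mod 1547).
  Combine with x ≡ 4 (mod 19); new modulus lcm = 29393.
    Write x = 1082 + 1547·t and substitute into x ≡ 4 (mod 19): 1547·t ≡ 4 − 1082 = -1078 (mod 19).
    Reduce coefficients mod 19: 8·t ≡ 5 (mod 19).
    The inverse of 8 mod 19 is 12 (since 8·12 = 96 = 5·19 + 1), so t ≡ 12·5 = 60 ≡ 3 (mod 19).
    Then x = 1082 + 1547·3 = 5723, valid modulo lcm(1547, 19) = 29393: x ≡ 5723 (mod 29393).
Verify against each original: 5723 mod 17 = 11, 5723 mod 13 = 3, 5723 mod 7 = 4, 5723 mod 19 = 4.

x ≡ 5723 (mod 29393).


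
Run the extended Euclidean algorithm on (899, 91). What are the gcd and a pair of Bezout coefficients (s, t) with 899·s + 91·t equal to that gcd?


Euclidean algorithm on (899, 91) — divide until remainder is 0:
  899 = 9 · 91 + 80
  91 = 1 · 80 + 11
  80 = 7 · 11 + 3
  11 = 3 · 3 + 2
  3 = 1 · 2 + 1
  2 = 2 · 1 + 0
gcd(899, 91) = 1.
Track Bezout coefficients alongside the remainders: start with r₀ = 899 = a·1 + b·0 (s = 1, t = 0) and r₁ = 91 = a·0 + b·1 (s = 0, t = 1); each new remainder r_{k+1} = r_{k-1} − q_k·r_k inherits s_{k+1} = s_{k-1} − q_k·s_k, t_{k+1} = t_{k-1} − q_k·t_k, so r_k = a·s_k + b·t_k at every step:
  q = 9: r = 80, s = 1 − 9·0 = 1, t = 0 − 9·1 = -9  (check: 899·1 + 91·(-9) = 80)
  q = 1: r = 11, s = 0 − 1·1 = -1, t = 1 − 1·(-9) = 10  (check: 899·(-1) + 91·10 = 11)
  q = 7: r = 3, s = 1 − 7·(-1) = 8, t = -9 − 7·10 = -79  (check: 899·8 + 91·(-79) = 3)
  q = 3: r = 2, s = -1 − 3·8 = -25, t = 10 − 3·(-79) = 247  (check: 899·(-25) + 91·247 = 2)
  q = 1: r = 1, s = 8 − 1·(-25) = 33, t = -79 − 1·247 = -326  (check: 899·33 + 91·(-326) = 1)
The row with r = 1 (the gcd) gives the Bezout coefficients s = 33, t = -326.
Result: 899 · (33) + 91 · (-326) = 1.

gcd(899, 91) = 1; s = 33, t = -326 (check: 899·33 + 91·(-326) = 1).


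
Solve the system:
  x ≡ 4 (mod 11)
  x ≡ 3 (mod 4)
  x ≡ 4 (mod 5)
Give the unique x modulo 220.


Moduli 11, 4, 5 are pairwise coprime; by CRT there is a unique solution modulo M = 11 · 4 · 5 = 220.
Solve pairwise, accumulating the modulus:
  Start with x ≡ 4 (mod 11).
  Combine with x ≡ 3 (mod 4): since gcd(11, 4) = 1, we get a unique residue mod 44.
    Write x = 4 + 11·t and substitute into x ≡ 3 (mod 4): 11·t ≡ 3 − 4 = -1 (mod 4).
    Reduce coefficients mod 4: 3·t ≡ 3 (mod 4).
    The inverse of 3 mod 4 is 3 (since 3·3 = 9 = 2·4 + 1), so t ≡ 3·3 = 9 ≡ 1 (mod 4).
    Then x = 4 + 11·1 = 15, valid modulo lcm(11, 4) = 44: x ≡ 15 (mod 44).
  Combine with x ≡ 4 (mod 5): since gcd(44, 5) = 1, we get a unique residue mod 220.
    Write x = 15 + 44·t and substitute into x ≡ 4 (mod 5): 44·t ≡ 4 − 15 = -11 (mod 5).
    Reduce coefficients mod 5: 4·t ≡ 4 (mod 5).
    The inverse of 4 mod 5 is 4 (since 4·4 = 16 = 3·5 + 1), so t ≡ 4·4 = 16 ≡ 1 (mod 5).
    Then x = 15 + 44·1 = 59, valid modulo lcm(44, 5) = 220: x ≡ 59 (mod 220).
Verify: 59 mod 11 = 4 ✓, 59 mod 4 = 3 ✓, 59 mod 5 = 4 ✓.

x ≡ 59 (mod 220).


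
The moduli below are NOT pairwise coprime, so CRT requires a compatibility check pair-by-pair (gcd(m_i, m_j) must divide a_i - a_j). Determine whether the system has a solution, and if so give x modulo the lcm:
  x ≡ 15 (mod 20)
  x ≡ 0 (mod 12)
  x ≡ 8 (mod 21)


Moduli 20, 12, 21 are not pairwise coprime, so CRT works modulo lcm(m_i) when all pairwise compatibility conditions hold.
Pairwise compatibility: gcd(m_i, m_j) must divide a_i - a_j for every pair.
Merge one congruence at a time:
  Start: x ≡ 15 (mod 20).
  Combine with x ≡ 0 (mod 12): gcd(20, 12) = 4, and 0 - 15 = -15 is NOT divisible by 4.
    ⇒ system is inconsistent (no integer solution).

No solution (the system is inconsistent).


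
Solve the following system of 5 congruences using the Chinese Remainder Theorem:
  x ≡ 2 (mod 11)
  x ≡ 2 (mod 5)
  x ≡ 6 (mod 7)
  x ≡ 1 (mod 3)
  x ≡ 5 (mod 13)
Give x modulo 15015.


Product of moduli M = 11 · 5 · 7 · 3 · 13 = 15015.
Merge one congruence at a time:
  Start: x ≡ 2 (mod 11).
  Combine with x ≡ 2 (mod 5); new modulus lcm = 55.
    Write x = 2 + 11·t and substitute into x ≡ 2 (mod 5): 11·t ≡ 2 − 2 = 0 (mod 5).
    Reduce coefficients mod 5: 1·t ≡ 0 (mod 5).
    So t ≡ 0 (mod 5).
    Then x = 2 + 11·0 = 2, valid modulo lcm(11, 5) = 55: x ≡ 2 (mod 55).
  Combine with x ≡ 6 (mod 7); new modulus lcm = 385.
    Write x = 2 + 55·t and substitute into x ≡ 6 (mod 7): 55·t ≡ 6 − 2 = 4 (mod 7).
    Reduce coefficients mod 7: 6·t ≡ 4 (mod 7).
    The inverse of 6 mod 7 is 6 (since 6·6 = 36 = 5·7 + 1), so t ≡ 6·4 = 24 ≡ 3 (mod 7).
    Then x = 2 + 55·3 = 167, valid modulo lcm(55, 7) = 385: x ≡ 167 (mod 385).
  Combine with x ≡ 1 (mod 3); new modulus lcm = 1155.
    Write x = 167 + 385·t and substitute into x ≡ 1 (mod 3): 385·t ≡ 1 − 167 = -166 (mod 3).
    Reduce coefficients mod 3: 1·t ≡ 2 (mod 3).
    So t ≡ 2 (mod 3).
    Then x = 167 + 385·2 = 937, valid modulo lcm(385, 3) = 1155: x ≡ 937 (mod 1155).
  Combine with x ≡ 5 (mod 13); new modulus lcm = 15015.
    Write x = 937 + 1155·t and substitute into x ≡ 5 (mod 13): 1155·t ≡ 5 − 937 = -932 (mod 13).
    Reduce coefficients mod 13: 11·t ≡ 4 (mod 13).
    The inverse of 11 mod 13 is 6 (since 11·6 = 66 = 5·13 + 1), so t ≡ 6·4 = 24 ≡ 11 (mod 13).
    Then x = 937 + 1155·11 = 13642, valid modulo lcm(1155, 13) = 15015: x ≡ 13642 (mod 15015).
Verify against each original: 13642 mod 11 = 2, 13642 mod 5 = 2, 13642 mod 7 = 6, 13642 mod 3 = 1, 13642 mod 13 = 5.

x ≡ 13642 (mod 15015).


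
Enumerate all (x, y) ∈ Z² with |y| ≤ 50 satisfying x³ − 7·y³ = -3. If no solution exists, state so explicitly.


The equation is x³ - 7y³ = -3. For fixed y, x³ = 7·y³ − 3, so a solution requires the RHS to be a perfect cube.
Strategy: iterate y from -50 to 50, compute RHS = 7·y³ − 3, and check whether it is a (positive or negative) perfect cube.
Check small values of y:
  y = 0: RHS = -3 is not a perfect cube.
  y = 1: RHS = 4 is not a perfect cube.
  y = -1: RHS = -10 is not a perfect cube.
  y = 2: RHS = 53 is not a perfect cube.
  y = -2: RHS = -59 is not a perfect cube.
  y = 3: RHS = 186 is not a perfect cube.
  y = -3: RHS = -192 is not a perfect cube.
Continuing the search up to |y| = 50 finds no solutions either.
No (x, y) in the scanned range satisfies the equation.

No integer solutions with |y| ≤ 50.


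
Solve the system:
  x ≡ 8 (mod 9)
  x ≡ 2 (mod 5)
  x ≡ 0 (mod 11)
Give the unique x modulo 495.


Moduli 9, 5, 11 are pairwise coprime; by CRT there is a unique solution modulo M = 9 · 5 · 11 = 495.
Solve pairwise, accumulating the modulus:
  Start with x ≡ 8 (mod 9).
  Combine with x ≡ 2 (mod 5): since gcd(9, 5) = 1, we get a unique residue mod 45.
    Write x = 8 + 9·t and substitute into x ≡ 2 (mod 5): 9·t ≡ 2 − 8 = -6 (mod 5).
    Reduce coefficients mod 5: 4·t ≡ 4 (mod 5).
    The inverse of 4 mod 5 is 4 (since 4·4 = 16 = 3·5 + 1), so t ≡ 4·4 = 16 ≡ 1 (mod 5).
    Then x = 8 + 9·1 = 17, valid modulo lcm(9, 5) = 45: x ≡ 17 (mod 45).
  Combine with x ≡ 0 (mod 11): since gcd(45, 11) = 1, we get a unique residue mod 495.
    Write x = 17 + 45·t and substitute into x ≡ 0 (mod 11): 45·t ≡ 0 − 17 = -17 (mod 11).
    Reduce coefficients mod 11: 1·t ≡ 5 (mod 11).
    So t ≡ 5 (mod 11).
    Then x = 17 + 45·5 = 242, valid modulo lcm(45, 11) = 495: x ≡ 242 (mod 495).
Verify: 242 mod 9 = 8 ✓, 242 mod 5 = 2 ✓, 242 mod 11 = 0 ✓.

x ≡ 242 (mod 495).


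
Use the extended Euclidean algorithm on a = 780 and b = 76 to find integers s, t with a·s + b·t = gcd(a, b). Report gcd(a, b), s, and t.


Euclidean algorithm on (780, 76) — divide until remainder is 0:
  780 = 10 · 76 + 20
  76 = 3 · 20 + 16
  20 = 1 · 16 + 4
  16 = 4 · 4 + 0
gcd(780, 76) = 4.
Track Bezout coefficients alongside the remainders: start with r₀ = 780 = a·1 + b·0 (s = 1, t = 0) and r₁ = 76 = a·0 + b·1 (s = 0, t = 1); each new remainder r_{k+1} = r_{k-1} − q_k·r_k inherits s_{k+1} = s_{k-1} − q_k·s_k, t_{k+1} = t_{k-1} − q_k·t_k, so r_k = a·s_k + b·t_k at every step:
  q = 10: r = 20, s = 1 − 10·0 = 1, t = 0 − 10·1 = -10  (check: 780·1 + 76·(-10) = 20)
  q = 3: r = 16, s = 0 − 3·1 = -3, t = 1 − 3·(-10) = 31  (check: 780·(-3) + 76·31 = 16)
  q = 1: r = 4, s = 1 − 1·(-3) = 4, t = -10 − 1·31 = -41  (check: 780·4 + 76·(-41) = 4)
The row with r = 4 (the gcd) gives the Bezout coefficients s = 4, t = -41.
Result: 780 · (4) + 76 · (-41) = 4.

gcd(780, 76) = 4; s = 4, t = -41 (check: 780·4 + 76·(-41) = 4).


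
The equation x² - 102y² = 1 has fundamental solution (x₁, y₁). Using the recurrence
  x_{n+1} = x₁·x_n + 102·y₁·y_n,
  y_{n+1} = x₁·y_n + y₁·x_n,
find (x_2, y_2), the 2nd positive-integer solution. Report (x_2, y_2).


Step 1: Find the fundamental solution (x₁, y₁) of x² - 102y² = 1.
  Expand √102 as a continued fraction. a₀ = ⌊√102⌋ = 10; iterate m_{k+1} = d_k·a_k − m_k, d_{k+1} = (102 − m_{k+1}²)/d_k, a_{k+1} = ⌊(a₀ + m_{k+1})/d_{k+1}⌋ (starting m₀ = 0, d₀ = 1), with convergents p_k = a_k·p_{k-1} + p_{k-2}, q_k = a_k·q_{k-1} + q_{k-2} (p₋₁ = 1, q₋₁ = 0):
  k = 0: a₀ = 10; p₀/q₀ = 10/1; p₀² − 102·q₀² = 100 − 102 = -2.
  k = 1: m = 10, d = 2, a = ⌊(10 + 10)/2⌋ = 10; p/q = (10·10 + 1)/(10·1 + 0) = 101/10; p² − 102·q² = 10201 − 10200 = 1.
  The first convergent with p² − 102·q² = 1 gives the fundamental solution (x₁, y₁) = (101, 10).
Step 2: Apply the recurrence (x_{n+1}, y_{n+1}) = (x₁x_n + 102y₁y_n, x₁y_n + y₁x_n) repeatedly.
  From (x_1, y_1) = (101, 10): x_2 = 101·101 + 102·10·10 = 20401; y_2 = 101·10 + 10·101 = 2020.
Step 3: Verify x_2² - 102·y_2² = 416200801 - 416200800 = 1 (should be 1). ✓

(x_1, y_1) = (101, 10); (x_2, y_2) = (20401, 2020).


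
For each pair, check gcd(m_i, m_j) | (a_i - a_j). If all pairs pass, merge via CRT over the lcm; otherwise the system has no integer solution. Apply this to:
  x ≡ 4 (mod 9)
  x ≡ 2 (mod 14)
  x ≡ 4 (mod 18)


Moduli 9, 14, 18 are not pairwise coprime, so CRT works modulo lcm(m_i) when all pairwise compatibility conditions hold.
Pairwise compatibility: gcd(m_i, m_j) must divide a_i - a_j for every pair.
Merge one congruence at a time:
  Start: x ≡ 4 (mod 9).
  Combine with x ≡ 2 (mod 14): gcd(9, 14) = 1; 2 - 4 = -2, which IS divisible by 1, so compatible.
    Write x = 4 + 9·t and substitute into x ≡ 2 (mod 14): 9·t ≡ 2 − 4 = -2 (mod 14).
    Reduce coefficients mod 14: 9·t ≡ 12 (mod 14).
    The inverse of 9 mod 14 is 11 (since 9·11 = 99 = 7·14 + 1), so t ≡ 11·12 = 132 ≡ 6 (mod 14).
    Then x = 4 + 9·6 = 58, valid modulo lcm(9, 14) = 126: x ≡ 58 (mod 126).
  Combine with x ≡ 4 (mod 18): gcd(126, 18) = 18; 4 - 58 = -54, which IS divisible by 18, so compatible.
    Write x = 58 + 126·t and substitute into x ≡ 4 (mod 18): 126·t ≡ 4 − 58 = -54 (mod 18).
    Divide the congruence (and modulus) by g = 18: 7·t ≡ -3 (mod 1).
    Modulo 1 every t works; take t = 0.
    Then x = 58 + 126·0 = 58, valid modulo lcm(126, 18) = 126: x ≡ 58 (mod 126).
Verify: 58 mod 9 = 4, 58 mod 14 = 2, 58 mod 18 = 4.

x ≡ 58 (mod 126).


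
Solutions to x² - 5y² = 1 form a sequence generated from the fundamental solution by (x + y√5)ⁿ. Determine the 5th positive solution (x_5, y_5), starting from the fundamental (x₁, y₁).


Step 1: Find the fundamental solution (x₁, y₁) of x² - 5y² = 1.
  Expand √5 as a continued fraction. a₀ = ⌊√5⌋ = 2; iterate m_{k+1} = d_k·a_k − m_k, d_{k+1} = (5 − m_{k+1}²)/d_k, a_{k+1} = ⌊(a₀ + m_{k+1})/d_{k+1}⌋ (starting m₀ = 0, d₀ = 1), with convergents p_k = a_k·p_{k-1} + p_{k-2}, q_k = a_k·q_{k-1} + q_{k-2} (p₋₁ = 1, q₋₁ = 0):
  k = 0: a₀ = 2; p₀/q₀ = 2/1; p₀² − 5·q₀² = 4 − 5 = -1.
  k = 1: m = 2, d = 1, a = ⌊(2 + 2)/1⌋ = 4; p/q = (4·2 + 1)/(4·1 + 0) = 9/4; p² − 5·q² = 81 − 80 = 1.
  The first convergent with p² − 5·q² = 1 gives the fundamental solution (x₁, y₁) = (9, 4).
Step 2: Apply the recurrence (x_{n+1}, y_{n+1}) = (x₁x_n + 5y₁y_n, x₁y_n + y₁x_n) repeatedly.
  From (x_1, y_1) = (9, 4): x_2 = 9·9 + 5·4·4 = 161; y_2 = 9·4 + 4·9 = 72.
  From (x_2, y_2) = (161, 72): x_3 = 9·161 + 5·4·72 = 2889; y_3 = 9·72 + 4·161 = 1292.
  From (x_3, y_3) = (2889, 1292): x_4 = 9·2889 + 5·4·1292 = 51841; y_4 = 9·1292 + 4·2889 = 23184.
  From (x_4, y_4) = (51841, 23184): x_5 = 9·51841 + 5·4·23184 = 930249; y_5 = 9·23184 + 4·51841 = 416020.
Step 3: Verify x_5² - 5·y_5² = 865363202001 - 865363202000 = 1 (should be 1). ✓

(x_1, y_1) = (9, 4); (x_5, y_5) = (930249, 416020).


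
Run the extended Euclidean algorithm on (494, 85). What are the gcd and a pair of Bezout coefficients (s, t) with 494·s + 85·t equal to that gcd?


Euclidean algorithm on (494, 85) — divide until remainder is 0:
  494 = 5 · 85 + 69
  85 = 1 · 69 + 16
  69 = 4 · 16 + 5
  16 = 3 · 5 + 1
  5 = 5 · 1 + 0
gcd(494, 85) = 1.
Track Bezout coefficients alongside the remainders: start with r₀ = 494 = a·1 + b·0 (s = 1, t = 0) and r₁ = 85 = a·0 + b·1 (s = 0, t = 1); each new remainder r_{k+1} = r_{k-1} − q_k·r_k inherits s_{k+1} = s_{k-1} − q_k·s_k, t_{k+1} = t_{k-1} − q_k·t_k, so r_k = a·s_k + b·t_k at every step:
  q = 5: r = 69, s = 1 − 5·0 = 1, t = 0 − 5·1 = -5  (check: 494·1 + 85·(-5) = 69)
  q = 1: r = 16, s = 0 − 1·1 = -1, t = 1 − 1·(-5) = 6  (check: 494·(-1) + 85·6 = 16)
  q = 4: r = 5, s = 1 − 4·(-1) = 5, t = -5 − 4·6 = -29  (check: 494·5 + 85·(-29) = 5)
  q = 3: r = 1, s = -1 − 3·5 = -16, t = 6 − 3·(-29) = 93  (check: 494·(-16) + 85·93 = 1)
The row with r = 1 (the gcd) gives the Bezout coefficients s = -16, t = 93.
Result: 494 · (-16) + 85 · (93) = 1.

gcd(494, 85) = 1; s = -16, t = 93 (check: 494·(-16) + 85·93 = 1).


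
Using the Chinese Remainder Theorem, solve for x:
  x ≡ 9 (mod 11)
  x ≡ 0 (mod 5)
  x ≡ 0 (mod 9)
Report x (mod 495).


Moduli 11, 5, 9 are pairwise coprime; by CRT there is a unique solution modulo M = 11 · 5 · 9 = 495.
Solve pairwise, accumulating the modulus:
  Start with x ≡ 9 (mod 11).
  Combine with x ≡ 0 (mod 5): since gcd(11, 5) = 1, we get a unique residue mod 55.
    Write x = 9 + 11·t and substitute into x ≡ 0 (mod 5): 11·t ≡ 0 − 9 = -9 (mod 5).
    Reduce coefficients mod 5: 1·t ≡ 1 (mod 5).
    So t ≡ 1 (mod 5).
    Then x = 9 + 11·1 = 20, valid modulo lcm(11, 5) = 55: x ≡ 20 (mod 55).
  Combine with x ≡ 0 (mod 9): since gcd(55, 9) = 1, we get a unique residue mod 495.
    Write x = 20 + 55·t and substitute into x ≡ 0 (mod 9): 55·t ≡ 0 − 20 = -20 (mod 9).
    Reduce coefficients mod 9: 1·t ≡ 7 (mod 9).
    So t ≡ 7 (mod 9).
    Then x = 20 + 55·7 = 405, valid modulo lcm(55, 9) = 495: x ≡ 405 (mod 495).
Verify: 405 mod 11 = 9 ✓, 405 mod 5 = 0 ✓, 405 mod 9 = 0 ✓.

x ≡ 405 (mod 495).


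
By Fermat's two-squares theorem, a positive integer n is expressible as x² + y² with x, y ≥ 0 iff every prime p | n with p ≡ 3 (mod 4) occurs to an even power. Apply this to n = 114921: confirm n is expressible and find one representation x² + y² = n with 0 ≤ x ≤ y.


Step 1: Factor n = 114921 = 3^2 · 113^2.
Step 2: Check the mod-4 condition on each prime factor: 3 ≡ 3 (mod 4), exponent 2 (must be even); 113 ≡ 1 (mod 4), exponent 2.
All primes ≡ 3 (mod 4) appear to even exponent (or don't appear), so by the two-squares theorem n IS expressible as a sum of two squares.
Step 3: Build a representation. Group n = k² · m with k = 3 and m = 113 · 113 = 12769 (a product of primes ≡ 1 (mod 4)); a representation of m scales to one of n via (k·x)² + (k·y)² = k²(x² + y²). Each prime p ≡ 1 (mod 4) is itself a sum of two squares; find a² by testing p − a² for a perfect square:
  113: 113 − 1² = 112, 113 − 2² = 109, 113 − 3² = 104, 113 − 4² = 97, 113 − 5² = 88, 113 − 6² = 77, 113 − 7² = 64 = 8² ⇒ 113 = 7² + 8².
  Combine using the Brahmagupta–Fibonacci identity (a² + b²)(c² + d²) = (ac − bd)² + (ad + bc)² = (ac + bd)² + (ad − bc)²:
  113 · 113 = 12769: from (7² + 8²)(7² + 8²), take (7·7 − 8·8, 7·8 + 8·7) = (49 − 64, 56 + 56) = (-15, 112); dropping signs (only squares matter) gives (15, 112); check 15² + 112² = 225 + 12544 = 12769 ✓.
  Scale by k = 3: (3·15, 3·112) = (45, 336).
Step 4: Order so x ≤ y and verify: 45² + 336² = 2025 + 112896 = 114921 = n. ✓

n = 114921 = 45² + 336² (one valid representation with x ≤ y).


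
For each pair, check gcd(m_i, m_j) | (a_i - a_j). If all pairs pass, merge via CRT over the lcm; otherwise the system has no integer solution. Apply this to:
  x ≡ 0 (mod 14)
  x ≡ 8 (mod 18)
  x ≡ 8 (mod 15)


Moduli 14, 18, 15 are not pairwise coprime, so CRT works modulo lcm(m_i) when all pairwise compatibility conditions hold.
Pairwise compatibility: gcd(m_i, m_j) must divide a_i - a_j for every pair.
Merge one congruence at a time:
  Start: x ≡ 0 (mod 14).
  Combine with x ≡ 8 (mod 18): gcd(14, 18) = 2; 8 - 0 = 8, which IS divisible by 2, so compatible.
    Write x = 0 + 14·t and substitute into x ≡ 8 (mod 18): 14·t ≡ 8 − 0 = 8 (mod 18).
    Divide the congruence (and modulus) by g = 2: 7·t ≡ 4 (mod 9).
    The inverse of 7 mod 9 is 4 (since 7·4 = 28 = 3·9 + 1), so t ≡ 4·4 = 16 ≡ 7 (mod 9).
    Then x = 0 + 14·7 = 98, valid modulo lcm(14, 18) = 126: x ≡ 98 (mod 126).
  Combine with x ≡ 8 (mod 15): gcd(126, 15) = 3; 8 - 98 = -90, which IS divisible by 3, so compatible.
    Write x = 98 + 126·t and substitute into x ≡ 8 (mod 15): 126·t ≡ 8 − 98 = -90 (mod 15).
    Divide the congruence (and modulus) by g = 3: 42·t ≡ -30 (mod 5).
    Reduce coefficients mod 5: 2·t ≡ 0 (mod 5).
    The inverse of 2 mod 5 is 3 (since 2·3 = 6 = 1·5 + 1), so t ≡ 3·0 = 0 ≡ 0 (mod 5).
    Then x = 98 + 126·0 = 98, valid modulo lcm(126, 15) = 630: x ≡ 98 (mod 630).
Verify: 98 mod 14 = 0, 98 mod 18 = 8, 98 mod 15 = 8.

x ≡ 98 (mod 630).
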